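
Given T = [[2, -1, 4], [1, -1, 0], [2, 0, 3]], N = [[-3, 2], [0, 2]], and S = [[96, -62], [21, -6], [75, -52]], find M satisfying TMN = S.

M = [[-5, 1], [2, -3], [-5, -1]]

Isolating M: multiply by T⁻¹ from the left and N⁻¹ from the right, so M = T⁻¹SN⁻¹.
det T = 5, so T⁻¹ = [[-3/5, 3/5, 4/5], [-3/5, -2/5, 4/5], [2/5, -2/5, -1/5]].
det N = -6, so N⁻¹ = [[-1/3, 1/3], [0, 1/2]].
T⁻¹S = [[15, -8], [-6, -2], [15, -12]].
M = (T⁻¹S)N⁻¹ = [[-5, 1], [2, -3], [-5, -1]].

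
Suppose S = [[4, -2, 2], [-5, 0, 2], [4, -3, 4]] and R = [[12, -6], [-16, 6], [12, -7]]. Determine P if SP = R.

Left-multiplying both sides by S⁻¹ gives P = S⁻¹R.
S has determinant -2; S⁻¹ = [[-3, -1, 2], [-14, -4, 9], [-15/2, -2, 5]].
P = S⁻¹R = [[-3, -1, 2], [-14, -4, 9], [-15/2, -2, 5]] · [[12, -6], [-16, 6], [12, -7]] = [[4, -2], [4, -3], [2, -2]].

P = [[4, -2], [4, -3], [2, -2]]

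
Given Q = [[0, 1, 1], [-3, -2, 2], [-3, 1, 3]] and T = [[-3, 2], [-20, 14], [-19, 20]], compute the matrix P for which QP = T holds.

P = [[2, -6], [2, 2], [-5, 0]]

Left-multiplying both sides by Q⁻¹ gives P = Q⁻¹T.
Q has determinant -6; Q⁻¹ = [[4/3, 1/3, -2/3], [-1/2, -1/2, 1/2], [3/2, 1/2, -1/2]].
P = Q⁻¹T = [[4/3, 1/3, -2/3], [-1/2, -1/2, 1/2], [3/2, 1/2, -1/2]] · [[-3, 2], [-20, 14], [-19, 20]] = [[2, -6], [2, 2], [-5, 0]].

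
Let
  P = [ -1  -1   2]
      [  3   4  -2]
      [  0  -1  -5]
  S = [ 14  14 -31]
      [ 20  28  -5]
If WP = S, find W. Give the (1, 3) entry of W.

Right-multiplying both sides by P⁻¹ gives W = SP⁻¹.
det P = 1, so P⁻¹ = [[-22, -7, -6], [15, 5, 4], [-3, -1, -1]].
W = SP⁻¹ = [[14, 14, -31], [20, 28, -5]] · [[-22, -7, -6], [15, 5, 4], [-3, -1, -1]] = [[-5, 3, 3], [-5, 5, -3]].

3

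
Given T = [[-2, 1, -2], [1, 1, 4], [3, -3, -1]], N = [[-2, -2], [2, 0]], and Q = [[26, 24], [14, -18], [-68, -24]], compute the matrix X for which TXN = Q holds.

X = [[1, -3], [-4, 3], [3, 4]]

Isolating X: multiply by T⁻¹ from the left and N⁻¹ from the right, so X = T⁻¹QN⁻¹.
det T = 3, so T⁻¹ = [[11/3, 7/3, 2], [13/3, 8/3, 2], [-2, -1, -1]].
det N = 4, so N⁻¹ = [[0, 1/2], [-1/2, -1/2]].
T⁻¹Q = [[-8, -2], [14, 8], [2, -6]].
X = (T⁻¹Q)N⁻¹ = [[1, -3], [-4, 3], [3, 4]].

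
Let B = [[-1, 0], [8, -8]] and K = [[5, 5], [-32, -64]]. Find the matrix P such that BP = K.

Left-multiplying both sides by B⁻¹ gives P = B⁻¹K.
det B = 8, so B⁻¹ = [[-1, 0], [-1, -1/8]].
P = B⁻¹K = [[-1, 0], [-1, -1/8]] · [[5, 5], [-32, -64]] = [[-5, -5], [-1, 3]].

P = [[-5, -5], [-1, 3]]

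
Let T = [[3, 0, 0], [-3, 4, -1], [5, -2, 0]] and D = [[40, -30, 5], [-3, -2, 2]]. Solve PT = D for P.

T is on the right of P, so right-multiply by T⁻¹: P = DT⁻¹.
det T = -6; the adjugate gives T⁻¹ = [[1/3, 0, 0], [5/6, 0, -1/2], [7/3, -1, -2]].
P = DT⁻¹ = [[40, -30, 5], [-3, -2, 2]] · [[1/3, 0, 0], [5/6, 0, -1/2], [7/3, -1, -2]] = [[0, -5, 5], [2, -2, -3]].

P = [[0, -5, 5], [2, -2, -3]]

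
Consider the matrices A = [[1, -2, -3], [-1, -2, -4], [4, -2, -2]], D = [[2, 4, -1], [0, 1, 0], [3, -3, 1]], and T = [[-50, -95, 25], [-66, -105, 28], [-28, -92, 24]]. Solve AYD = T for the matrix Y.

Y = A⁻¹TD⁻¹ (apply A⁻¹ on the left and D⁻¹ on the right).
det A = 2; the adjugate gives A⁻¹ = [[-2, 1, 1], [-9, 5, 7/2], [5, -3, -2]].
D has determinant 5; D⁻¹ = [[1/5, -1/5, 1/5], [0, 1, 0], [-3/5, 18/5, 2/5]].
A⁻¹T = [[6, -7, 2], [22, 8, -1], [4, 24, -7]].
Y = (A⁻¹T)D⁻¹ = [[0, -1, 2], [5, 0, 4], [5, -2, -2]].

Y = [[0, -1, 2], [5, 0, 4], [5, -2, -2]]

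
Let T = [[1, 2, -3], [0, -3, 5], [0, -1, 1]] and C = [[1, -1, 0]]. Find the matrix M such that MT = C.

T is on the right of M, so right-multiply by T⁻¹: M = CT⁻¹.
T has determinant 2; T⁻¹ = [[1, 1/2, 1/2], [0, 1/2, -5/2], [0, 1/2, -3/2]].
M = CT⁻¹ = [[1, -1, 0]] · [[1, 1/2, 1/2], [0, 1/2, -5/2], [0, 1/2, -3/2]] = [[1, 0, 3]].

M = [[1, 0, 3]]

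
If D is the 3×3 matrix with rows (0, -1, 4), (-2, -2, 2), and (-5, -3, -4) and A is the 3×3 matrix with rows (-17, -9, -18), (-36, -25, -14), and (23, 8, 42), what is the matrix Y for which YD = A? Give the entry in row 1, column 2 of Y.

1

Right-multiplying both sides by D⁻¹ gives Y = AD⁻¹.
D has determinant 2; D⁻¹ = [[7, -8, 3], [-9, 10, -4], [-2, 5/2, -1]].
Y = AD⁻¹ = [[-17, -9, -18], [-36, -25, -14], [23, 8, 42]] · [[7, -8, 3], [-9, 10, -4], [-2, 5/2, -1]] = [[-2, 1, 3], [1, 3, 6], [5, 1, -5]].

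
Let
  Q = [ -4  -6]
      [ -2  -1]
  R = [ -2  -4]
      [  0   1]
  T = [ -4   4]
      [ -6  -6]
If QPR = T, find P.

P = [[-2, -3], [1, 0]]

P = Q⁻¹TR⁻¹ (apply Q⁻¹ on the left and R⁻¹ on the right).
det Q = -8, so Q⁻¹ = [[1/8, -3/4], [-1/4, 1/2]].
R has determinant -2; R⁻¹ = [[-1/2, -2], [0, 1]].
Q⁻¹T = [[4, 5], [-2, -4]].
P = (Q⁻¹T)R⁻¹ = [[-2, -3], [1, 0]].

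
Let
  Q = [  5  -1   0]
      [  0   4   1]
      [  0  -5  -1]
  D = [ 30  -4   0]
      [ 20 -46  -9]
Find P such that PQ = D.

Q is on the right of P, so right-multiply by Q⁻¹: P = DQ⁻¹.
det Q = 5; the adjugate gives Q⁻¹ = [[1/5, -1/5, -1/5], [0, -1, -1], [0, 5, 4]].
P = DQ⁻¹ = [[30, -4, 0], [20, -46, -9]] · [[1/5, -1/5, -1/5], [0, -1, -1], [0, 5, 4]] = [[6, -2, -2], [4, -3, 6]].

P = [[6, -2, -2], [4, -3, 6]]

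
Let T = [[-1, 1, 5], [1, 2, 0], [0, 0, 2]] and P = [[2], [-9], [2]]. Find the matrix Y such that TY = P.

Since T multiplies Y on the left, Y = T⁻¹P.
det T = -6, so T⁻¹ = [[-2/3, 1/3, 5/3], [1/3, 1/3, -5/6], [0, 0, 1/2]].
Y = T⁻¹P = [[-2/3, 1/3, 5/3], [1/3, 1/3, -5/6], [0, 0, 1/2]] · [[2], [-9], [2]] = [[-1], [-4], [1]].

Y = [[-1], [-4], [1]]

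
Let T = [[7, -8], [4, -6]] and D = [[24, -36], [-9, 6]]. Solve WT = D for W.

W = [[0, 6], [-3, 3]]

Since T sits to the right of W, W = DT⁻¹.
T has determinant -10; T⁻¹ = [[3/5, -4/5], [2/5, -7/10]].
W = DT⁻¹ = [[24, -36], [-9, 6]] · [[3/5, -4/5], [2/5, -7/10]] = [[0, 6], [-3, 3]].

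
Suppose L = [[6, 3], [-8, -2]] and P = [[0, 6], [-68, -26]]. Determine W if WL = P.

Right-multiplying both sides by L⁻¹ gives W = PL⁻¹.
L has determinant 12; L⁻¹ = [[-1/6, -1/4], [2/3, 1/2]].
W = PL⁻¹ = [[0, 6], [-68, -26]] · [[-1/6, -1/4], [2/3, 1/2]] = [[4, 3], [-6, 4]].

W = [[4, 3], [-6, 4]]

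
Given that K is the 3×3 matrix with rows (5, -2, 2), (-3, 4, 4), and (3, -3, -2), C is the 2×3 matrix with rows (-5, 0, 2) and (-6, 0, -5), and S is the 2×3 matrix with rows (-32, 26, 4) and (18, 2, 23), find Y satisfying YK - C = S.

YK = S + C = [[-37, 26, 6], [12, 2, 18]].
Right-multiplying both sides by K⁻¹ gives Y = (S + C)K⁻¹.
det K = 2; the adjugate gives K⁻¹ = [[2, -5, -8], [3, -8, -13], [-3/2, 9/2, 7]].
Y = (S + C)K⁻¹ = [[-5, 4, 0], [3, 5, 4]].

Y = [[-5, 4, 0], [3, 5, 4]]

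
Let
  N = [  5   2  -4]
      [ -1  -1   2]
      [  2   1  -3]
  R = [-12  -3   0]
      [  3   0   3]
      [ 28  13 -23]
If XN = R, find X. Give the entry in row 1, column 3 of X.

6

Right-multiplying both sides by N⁻¹ gives X = RN⁻¹.
N has determinant 3; N⁻¹ = [[1/3, 2/3, 0], [1/3, -7/3, -2], [1/3, -1/3, -1]].
X = RN⁻¹ = [[-12, -3, 0], [3, 0, 3], [28, 13, -23]] · [[1/3, 2/3, 0], [1/3, -7/3, -2], [1/3, -1/3, -1]] = [[-5, -1, 6], [2, 1, -3], [6, -4, -3]].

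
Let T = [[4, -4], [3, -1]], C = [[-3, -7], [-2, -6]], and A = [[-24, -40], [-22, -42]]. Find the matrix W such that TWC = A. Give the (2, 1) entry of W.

Isolating W: multiply by T⁻¹ from the left and C⁻¹ from the right, so W = T⁻¹AC⁻¹.
T has determinant 8; T⁻¹ = [[-1/8, 1/2], [-3/8, 1/2]].
det C = 4; the adjugate gives C⁻¹ = [[-3/2, 7/4], [1/2, -3/4]].
T⁻¹A = [[-8, -16], [-2, -6]].
W = (T⁻¹A)C⁻¹ = [[4, -2], [0, 1]].

0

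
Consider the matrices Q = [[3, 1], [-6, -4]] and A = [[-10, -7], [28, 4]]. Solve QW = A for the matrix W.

W = [[-2, -4], [-4, 5]]

Since Q multiplies W on the left, W = Q⁻¹A.
det Q = -6, so Q⁻¹ = [[2/3, 1/6], [-1, -1/2]].
W = Q⁻¹A = [[2/3, 1/6], [-1, -1/2]] · [[-10, -7], [28, 4]] = [[-2, -4], [-4, 5]].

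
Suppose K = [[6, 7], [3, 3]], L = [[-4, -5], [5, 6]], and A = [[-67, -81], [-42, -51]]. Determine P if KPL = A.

P = [[4, -3], [-3, 1]]

Isolating P: multiply by K⁻¹ from the left and L⁻¹ from the right, so P = K⁻¹AL⁻¹.
K has determinant -3; K⁻¹ = [[-1, 7/3], [1, -2]].
det L = 1, so L⁻¹ = [[6, 5], [-5, -4]].
K⁻¹A = [[-31, -38], [17, 21]].
P = (K⁻¹A)L⁻¹ = [[4, -3], [-3, 1]].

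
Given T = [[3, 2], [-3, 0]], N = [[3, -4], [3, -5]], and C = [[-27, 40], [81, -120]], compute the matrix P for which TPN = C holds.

Left-multiply by T⁻¹ and right-multiply by N⁻¹: P = T⁻¹CN⁻¹.
T has determinant 6; T⁻¹ = [[0, -1/3], [1/2, 1/2]].
det N = -3, so N⁻¹ = [[5/3, -4/3], [1, -1]].
T⁻¹C = [[-27, 40], [27, -40]].
P = (T⁻¹C)N⁻¹ = [[-5, -4], [5, 4]].

P = [[-5, -4], [5, 4]]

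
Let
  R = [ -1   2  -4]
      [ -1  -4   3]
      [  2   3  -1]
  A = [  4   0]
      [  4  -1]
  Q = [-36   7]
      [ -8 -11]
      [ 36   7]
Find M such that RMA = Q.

Left-multiply by R⁻¹ and right-multiply by A⁻¹: M = R⁻¹QA⁻¹.
R has determinant -5; R⁻¹ = [[1, 2, 2], [-1, -9/5, -7/5], [-1, -7/5, -6/5]].
det A = -4, so A⁻¹ = [[1/4, 0], [1, -1]].
R⁻¹Q = [[20, -1], [0, 3], [4, 0]].
M = (R⁻¹Q)A⁻¹ = [[4, 1], [3, -3], [1, 0]].

M = [[4, 1], [3, -3], [1, 0]]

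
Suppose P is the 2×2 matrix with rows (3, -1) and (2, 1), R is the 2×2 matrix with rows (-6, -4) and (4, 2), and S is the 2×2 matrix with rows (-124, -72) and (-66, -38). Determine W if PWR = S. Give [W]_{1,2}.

-5

Left-multiply by P⁻¹ and right-multiply by R⁻¹: W = P⁻¹SR⁻¹.
P has determinant 5; P⁻¹ = [[1/5, 1/5], [-2/5, 3/5]].
det R = 4, so R⁻¹ = [[1/2, 1], [-1, -3/2]].
P⁻¹S = [[-38, -22], [10, 6]].
W = (P⁻¹S)R⁻¹ = [[3, -5], [-1, 1]].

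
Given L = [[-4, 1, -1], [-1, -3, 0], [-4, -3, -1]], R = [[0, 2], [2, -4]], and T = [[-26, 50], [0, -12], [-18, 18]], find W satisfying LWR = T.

Isolating W: multiply by L⁻¹ from the left and R⁻¹ from the right, so W = L⁻¹TR⁻¹.
det L = -4; the adjugate gives L⁻¹ = [[-3/4, -1, 3/4], [1/4, 0, -1/4], [9/4, 4, -13/4]].
R has determinant -4; R⁻¹ = [[1, 1/2], [1/2, 0]].
L⁻¹T = [[6, -12], [-2, 8], [0, 6]].
W = (L⁻¹T)R⁻¹ = [[0, 3], [2, -1], [3, 0]].

W = [[0, 3], [2, -1], [3, 0]]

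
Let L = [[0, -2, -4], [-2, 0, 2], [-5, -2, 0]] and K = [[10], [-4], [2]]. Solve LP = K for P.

Since L multiplies P on the left, P = L⁻¹K.
det L = 4; the adjugate gives L⁻¹ = [[1, 2, -1], [-5/2, -5, 2], [1, 5/2, -1]].
P = L⁻¹K = [[1, 2, -1], [-5/2, -5, 2], [1, 5/2, -1]] · [[10], [-4], [2]] = [[0], [-1], [-2]].

P = [[0], [-1], [-2]]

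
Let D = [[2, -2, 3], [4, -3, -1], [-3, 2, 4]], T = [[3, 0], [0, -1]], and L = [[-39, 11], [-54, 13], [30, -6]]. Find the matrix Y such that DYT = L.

Y = [[-4, -2], [1, 2], [-1, -1]]

Isolating Y: multiply by D⁻¹ from the left and T⁻¹ from the right, so Y = D⁻¹LT⁻¹.
D has determinant 3; D⁻¹ = [[-10/3, 14/3, 11/3], [-13/3, 17/3, 14/3], [-1/3, 2/3, 2/3]].
det T = -3, so T⁻¹ = [[1/3, 0], [0, -1]].
D⁻¹L = [[-12, 2], [3, -2], [-3, 1]].
Y = (D⁻¹L)T⁻¹ = [[-4, -2], [1, 2], [-1, -1]].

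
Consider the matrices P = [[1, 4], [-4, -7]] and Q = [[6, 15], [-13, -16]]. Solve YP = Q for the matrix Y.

Y = [[2, -1], [3, 4]]

Right-multiplying both sides by P⁻¹ gives Y = QP⁻¹.
det P = 9, so P⁻¹ = [[-7/9, -4/9], [4/9, 1/9]].
Y = QP⁻¹ = [[6, 15], [-13, -16]] · [[-7/9, -4/9], [4/9, 1/9]] = [[2, -1], [3, 4]].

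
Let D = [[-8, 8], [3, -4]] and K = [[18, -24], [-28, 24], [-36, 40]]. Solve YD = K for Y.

Since D sits to the right of Y, Y = KD⁻¹.
det D = 8; the adjugate gives D⁻¹ = [[-1/2, -1], [-3/8, -1]].
Y = KD⁻¹ = [[18, -24], [-28, 24], [-36, 40]] · [[-1/2, -1], [-3/8, -1]] = [[0, 6], [5, 4], [3, -4]].

Y = [[0, 6], [5, 4], [3, -4]]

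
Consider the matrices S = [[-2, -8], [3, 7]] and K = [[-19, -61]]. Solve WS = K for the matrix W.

Since S sits to the right of W, W = KS⁻¹.
det S = 10; the adjugate gives S⁻¹ = [[7/10, 4/5], [-3/10, -1/5]].
W = KS⁻¹ = [[-19, -61]] · [[7/10, 4/5], [-3/10, -1/5]] = [[5, -3]].

W = [[5, -3]]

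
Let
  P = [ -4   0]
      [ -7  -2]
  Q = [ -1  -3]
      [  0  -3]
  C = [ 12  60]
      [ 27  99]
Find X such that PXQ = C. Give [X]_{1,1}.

3

Isolating X: multiply by P⁻¹ from the left and Q⁻¹ from the right, so X = P⁻¹CQ⁻¹.
det P = 8; the adjugate gives P⁻¹ = [[-1/4, 0], [7/8, -1/2]].
Q has determinant 3; Q⁻¹ = [[-1, 1], [0, -1/3]].
P⁻¹C = [[-3, -15], [-3, 3]].
X = (P⁻¹C)Q⁻¹ = [[3, 2], [3, -4]].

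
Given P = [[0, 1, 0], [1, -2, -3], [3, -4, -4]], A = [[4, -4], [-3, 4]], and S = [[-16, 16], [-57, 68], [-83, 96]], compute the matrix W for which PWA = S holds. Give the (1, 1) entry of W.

-5

Isolating W: multiply by P⁻¹ from the left and A⁻¹ from the right, so W = P⁻¹SA⁻¹.
det P = -5, so P⁻¹ = [[4/5, -4/5, 3/5], [1, 0, 0], [-2/5, -3/5, 1/5]].
det A = 4, so A⁻¹ = [[1, 1], [3/4, 1]].
P⁻¹S = [[-17, 16], [-16, 16], [24, -28]].
W = (P⁻¹S)A⁻¹ = [[-5, -1], [-4, 0], [3, -4]].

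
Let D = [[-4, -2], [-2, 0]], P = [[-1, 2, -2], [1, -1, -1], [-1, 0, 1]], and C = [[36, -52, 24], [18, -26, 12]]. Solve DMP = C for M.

M = [[5, -3, 1], [0, 0, 0]]

Isolating M: multiply by D⁻¹ from the left and P⁻¹ from the right, so M = D⁻¹CP⁻¹.
D has determinant -4; D⁻¹ = [[0, -1/2], [-1/2, 1]].
P has determinant 3; P⁻¹ = [[-1/3, -2/3, -4/3], [0, -1, -1], [-1/3, -2/3, -1/3]].
D⁻¹C = [[-9, 13, -6], [0, 0, 0]].
M = (D⁻¹C)P⁻¹ = [[5, -3, 1], [0, 0, 0]].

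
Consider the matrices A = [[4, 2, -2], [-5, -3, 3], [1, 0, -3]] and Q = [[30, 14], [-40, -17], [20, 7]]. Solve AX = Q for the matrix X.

Since A multiplies X on the left, X = A⁻¹Q.
det A = 6, so A⁻¹ = [[3/2, 1, 0], [-2, -5/3, -1/3], [1/2, 1/3, -1/3]].
X = A⁻¹Q = [[3/2, 1, 0], [-2, -5/3, -1/3], [1/2, 1/3, -1/3]] · [[30, 14], [-40, -17], [20, 7]] = [[5, 4], [0, -2], [-5, -1]].

X = [[5, 4], [0, -2], [-5, -1]]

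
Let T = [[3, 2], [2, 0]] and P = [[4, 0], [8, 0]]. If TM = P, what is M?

M = [[4, 0], [-4, 0]]

Left-multiplying both sides by T⁻¹ gives M = T⁻¹P.
T has determinant -4; T⁻¹ = [[0, 1/2], [1/2, -3/4]].
M = T⁻¹P = [[0, 1/2], [1/2, -3/4]] · [[4, 0], [8, 0]] = [[4, 0], [-4, 0]].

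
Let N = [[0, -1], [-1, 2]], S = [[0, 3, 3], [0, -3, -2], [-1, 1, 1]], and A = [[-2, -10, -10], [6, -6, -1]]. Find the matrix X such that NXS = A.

X = N⁻¹AS⁻¹ (apply N⁻¹ on the left and S⁻¹ on the right).
det N = -1; the adjugate gives N⁻¹ = [[-2, -1], [-1, 0]].
det S = -3, so S⁻¹ = [[1/3, 0, -1], [-2/3, -1, 0], [1, 1, 0]].
N⁻¹A = [[-2, 26, 21], [2, 10, 10]].
X = (N⁻¹A)S⁻¹ = [[3, -5, 2], [4, 0, -2]].

X = [[3, -5, 2], [4, 0, -2]]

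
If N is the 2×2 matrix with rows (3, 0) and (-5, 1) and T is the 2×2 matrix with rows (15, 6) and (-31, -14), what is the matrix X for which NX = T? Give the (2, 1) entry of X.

-6

Since N multiplies X on the left, X = N⁻¹T.
det N = 3; the adjugate gives N⁻¹ = [[1/3, 0], [5/3, 1]].
X = N⁻¹T = [[1/3, 0], [5/3, 1]] · [[15, 6], [-31, -14]] = [[5, 2], [-6, -4]].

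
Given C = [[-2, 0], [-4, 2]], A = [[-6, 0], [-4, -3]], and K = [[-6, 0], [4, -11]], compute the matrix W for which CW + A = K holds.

CW = K − A = [[0, 0], [8, -8]].
Left-multiplying both sides by C⁻¹ gives W = C⁻¹(K − A).
C has determinant -4; C⁻¹ = [[-1/2, 0], [-1, 1/2]].
W = C⁻¹(K − A) = [[0, 0], [4, -4]].

W = [[0, 0], [4, -4]]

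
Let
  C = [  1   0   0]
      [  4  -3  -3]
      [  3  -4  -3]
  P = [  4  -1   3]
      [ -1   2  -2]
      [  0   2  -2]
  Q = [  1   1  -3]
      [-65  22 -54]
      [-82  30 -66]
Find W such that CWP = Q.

Isolating W: multiply by C⁻¹ from the left and P⁻¹ from the right, so W = C⁻¹QP⁻¹.
det C = -3; the adjugate gives C⁻¹ = [[1, 0, 0], [-1, 1, -1], [7/3, -4/3, 1]].
det P = -4; the adjugate gives P⁻¹ = [[0, -1, 1], [1/2, 2, -5/4], [1/2, 2, -7/4]].
C⁻¹Q = [[1, 1, -3], [16, -9, 15], [7, 3, -1]].
W = (C⁻¹Q)P⁻¹ = [[-1, -5, 5], [3, -4, 1], [1, -3, 5]].

W = [[-1, -5, 5], [3, -4, 1], [1, -3, 5]]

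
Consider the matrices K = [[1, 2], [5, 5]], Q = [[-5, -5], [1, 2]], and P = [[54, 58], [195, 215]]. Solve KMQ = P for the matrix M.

M = K⁻¹PQ⁻¹ (apply K⁻¹ on the left and Q⁻¹ on the right).
det K = -5, so K⁻¹ = [[-1, 2/5], [1, -1/5]].
det Q = -5; the adjugate gives Q⁻¹ = [[-2/5, -1], [1/5, 1]].
K⁻¹P = [[24, 28], [15, 15]].
M = (K⁻¹P)Q⁻¹ = [[-4, 4], [-3, 0]].

M = [[-4, 4], [-3, 0]]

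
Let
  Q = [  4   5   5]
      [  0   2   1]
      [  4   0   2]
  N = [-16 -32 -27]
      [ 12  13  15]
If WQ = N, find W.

W = [[-6, -1, 2], [5, -6, -2]]

Right-multiplying both sides by Q⁻¹ gives W = NQ⁻¹.
Q has determinant -4; Q⁻¹ = [[-1, 5/2, 5/4], [-1, 3, 1], [2, -5, -2]].
W = NQ⁻¹ = [[-16, -32, -27], [12, 13, 15]] · [[-1, 5/2, 5/4], [-1, 3, 1], [2, -5, -2]] = [[-6, -1, 2], [5, -6, -2]].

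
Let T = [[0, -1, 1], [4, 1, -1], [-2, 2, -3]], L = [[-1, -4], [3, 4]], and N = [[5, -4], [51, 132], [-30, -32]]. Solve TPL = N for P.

P = [[-5, 3], [1, -4], [5, -1]]

P = T⁻¹NL⁻¹ (apply T⁻¹ on the left and L⁻¹ on the right).
det T = -4; the adjugate gives T⁻¹ = [[1/4, 1/4, 0], [-7/2, -1/2, -1], [-5/2, -1/2, -1]].
det L = 8, so L⁻¹ = [[1/2, 1/2], [-3/8, -1/8]].
T⁻¹N = [[14, 32], [-13, -20], [-8, -24]].
P = (T⁻¹N)L⁻¹ = [[-5, 3], [1, -4], [5, -1]].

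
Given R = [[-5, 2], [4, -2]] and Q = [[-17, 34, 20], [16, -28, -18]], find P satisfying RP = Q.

P = [[1, -6, -2], [-6, 2, 5]]

R is on the left of P, so left-multiply by R⁻¹: P = R⁻¹Q.
R has determinant 2; R⁻¹ = [[-1, -1], [-2, -5/2]].
P = R⁻¹Q = [[-1, -1], [-2, -5/2]] · [[-17, 34, 20], [16, -28, -18]] = [[1, -6, -2], [-6, 2, 5]].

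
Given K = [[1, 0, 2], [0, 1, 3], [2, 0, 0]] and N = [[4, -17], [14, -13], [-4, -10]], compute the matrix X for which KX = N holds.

X = [[-2, -5], [5, 5], [3, -6]]

Left-multiplying both sides by K⁻¹ gives X = K⁻¹N.
K has determinant -4; K⁻¹ = [[0, 0, 1/2], [-3/2, 1, 3/4], [1/2, 0, -1/4]].
X = K⁻¹N = [[0, 0, 1/2], [-3/2, 1, 3/4], [1/2, 0, -1/4]] · [[4, -17], [14, -13], [-4, -10]] = [[-2, -5], [5, 5], [3, -6]].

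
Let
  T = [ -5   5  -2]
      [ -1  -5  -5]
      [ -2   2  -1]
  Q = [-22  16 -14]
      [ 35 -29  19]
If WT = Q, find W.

T is on the right of W, so right-multiply by T⁻¹: W = QT⁻¹.
det T = -6, so T⁻¹ = [[-5/2, -1/6, 35/6], [-3/2, -1/6, 23/6], [2, 0, -5]].
W = QT⁻¹ = [[-22, 16, -14], [35, -29, 19]] · [[-5/2, -1/6, 35/6], [-3/2, -1/6, 23/6], [2, 0, -5]] = [[3, 1, 3], [-6, -1, -2]].

W = [[3, 1, 3], [-6, -1, -2]]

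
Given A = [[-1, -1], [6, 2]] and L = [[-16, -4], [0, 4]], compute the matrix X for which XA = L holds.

X = [[-2, -3], [-6, -1]]

Since A sits to the right of X, X = LA⁻¹.
A has determinant 4; A⁻¹ = [[1/2, 1/4], [-3/2, -1/4]].
X = LA⁻¹ = [[-16, -4], [0, 4]] · [[1/2, 1/4], [-3/2, -1/4]] = [[-2, -3], [-6, -1]].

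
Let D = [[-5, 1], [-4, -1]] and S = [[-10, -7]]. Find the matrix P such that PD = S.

P = [[-2, 5]]

Since D sits to the right of P, P = SD⁻¹.
det D = 9, so D⁻¹ = [[-1/9, -1/9], [4/9, -5/9]].
P = SD⁻¹ = [[-10, -7]] · [[-1/9, -1/9], [4/9, -5/9]] = [[-2, 5]].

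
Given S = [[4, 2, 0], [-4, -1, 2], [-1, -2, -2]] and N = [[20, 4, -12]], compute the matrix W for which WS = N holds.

Since S sits to the right of W, W = NS⁻¹.
S has determinant 4; S⁻¹ = [[3/2, 1, 1], [-5/2, -2, -2], [7/4, 3/2, 1]].
W = NS⁻¹ = [[20, 4, -12]] · [[3/2, 1, 1], [-5/2, -2, -2], [7/4, 3/2, 1]] = [[-1, -6, 0]].

W = [[-1, -6, 0]]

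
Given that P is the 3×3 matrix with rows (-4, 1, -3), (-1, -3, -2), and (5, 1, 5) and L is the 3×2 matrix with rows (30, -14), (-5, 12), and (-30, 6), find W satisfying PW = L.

P is on the left of W, so left-multiply by P⁻¹: W = P⁻¹L.
P has determinant 5; P⁻¹ = [[-13/5, -8/5, -11/5], [-1, -1, -1], [14/5, 9/5, 13/5]].
W = P⁻¹L = [[-13/5, -8/5, -11/5], [-1, -1, -1], [14/5, 9/5, 13/5]] · [[30, -14], [-5, 12], [-30, 6]] = [[-4, 4], [5, -4], [-3, -2]].

W = [[-4, 4], [5, -4], [-3, -2]]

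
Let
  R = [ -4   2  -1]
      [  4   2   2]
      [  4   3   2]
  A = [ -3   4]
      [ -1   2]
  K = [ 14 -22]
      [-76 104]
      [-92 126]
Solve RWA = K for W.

Left-multiply by R⁻¹ and right-multiply by A⁻¹: W = R⁻¹KA⁻¹.
R has determinant 4; R⁻¹ = [[-1/2, -7/4, 3/2], [0, -1, 1], [1, 5, -4]].
det A = -2, so A⁻¹ = [[-1, 2], [-1/2, 3/2]].
R⁻¹K = [[-12, 18], [-16, 22], [2, -6]].
W = (R⁻¹K)A⁻¹ = [[3, 3], [5, 1], [1, -5]].

W = [[3, 3], [5, 1], [1, -5]]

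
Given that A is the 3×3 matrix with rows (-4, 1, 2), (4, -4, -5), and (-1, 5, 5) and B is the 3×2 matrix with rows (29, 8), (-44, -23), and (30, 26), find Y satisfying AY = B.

Y = [[-5, -1], [1, 6], [4, -1]]

A is on the left of Y, so left-multiply by A⁻¹: Y = A⁻¹B.
det A = -3; the adjugate gives A⁻¹ = [[-5/3, -5/3, -1], [5, 6, 4], [-16/3, -19/3, -4]].
Y = A⁻¹B = [[-5/3, -5/3, -1], [5, 6, 4], [-16/3, -19/3, -4]] · [[29, 8], [-44, -23], [30, 26]] = [[-5, -1], [1, 6], [4, -1]].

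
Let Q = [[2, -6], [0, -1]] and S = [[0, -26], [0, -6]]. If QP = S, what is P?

Left-multiplying both sides by Q⁻¹ gives P = Q⁻¹S.
Q has determinant -2; Q⁻¹ = [[1/2, -3], [0, -1]].
P = Q⁻¹S = [[1/2, -3], [0, -1]] · [[0, -26], [0, -6]] = [[0, 5], [0, 6]].

P = [[0, 5], [0, 6]]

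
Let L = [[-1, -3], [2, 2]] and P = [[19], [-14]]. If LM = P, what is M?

Left-multiplying both sides by L⁻¹ gives M = L⁻¹P.
det L = 4, so L⁻¹ = [[1/2, 3/4], [-1/2, -1/4]].
M = L⁻¹P = [[1/2, 3/4], [-1/2, -1/4]] · [[19], [-14]] = [[-1], [-6]].

M = [[-1], [-6]]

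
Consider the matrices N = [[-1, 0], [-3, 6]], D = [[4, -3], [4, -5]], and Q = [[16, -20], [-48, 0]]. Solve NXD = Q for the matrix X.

X = [[0, -4], [-5, 1]]

Left-multiply by N⁻¹ and right-multiply by D⁻¹: X = N⁻¹QD⁻¹.
det N = -6; the adjugate gives N⁻¹ = [[-1, 0], [-1/2, 1/6]].
D has determinant -8; D⁻¹ = [[5/8, -3/8], [1/2, -1/2]].
N⁻¹Q = [[-16, 20], [-16, 10]].
X = (N⁻¹Q)D⁻¹ = [[0, -4], [-5, 1]].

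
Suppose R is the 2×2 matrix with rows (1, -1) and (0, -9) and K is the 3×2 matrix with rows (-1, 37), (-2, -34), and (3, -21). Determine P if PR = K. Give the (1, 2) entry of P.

R is on the right of P, so right-multiply by R⁻¹: P = KR⁻¹.
R has determinant -9; R⁻¹ = [[1, -1/9], [0, -1/9]].
P = KR⁻¹ = [[-1, 37], [-2, -34], [3, -21]] · [[1, -1/9], [0, -1/9]] = [[-1, -4], [-2, 4], [3, 2]].

-4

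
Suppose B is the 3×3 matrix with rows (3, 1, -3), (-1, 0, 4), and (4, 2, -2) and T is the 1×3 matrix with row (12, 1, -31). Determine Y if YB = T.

B is on the right of Y, so right-multiply by B⁻¹: Y = TB⁻¹.
B has determinant -4; B⁻¹ = [[2, 1, -1], [-7/2, -3/2, 9/4], [1/2, 1/2, -1/4]].
Y = TB⁻¹ = [[12, 1, -31]] · [[2, 1, -1], [-7/2, -3/2, 9/4], [1/2, 1/2, -1/4]] = [[5, -5, -2]].

Y = [[5, -5, -2]]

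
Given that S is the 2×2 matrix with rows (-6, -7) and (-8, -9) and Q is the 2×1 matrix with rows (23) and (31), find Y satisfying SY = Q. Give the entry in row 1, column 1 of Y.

-5

S is on the left of Y, so left-multiply by S⁻¹: Y = S⁻¹Q.
det S = -2, so S⁻¹ = [[9/2, -7/2], [-4, 3]].
Y = S⁻¹Q = [[9/2, -7/2], [-4, 3]] · [[23], [31]] = [[-5], [1]].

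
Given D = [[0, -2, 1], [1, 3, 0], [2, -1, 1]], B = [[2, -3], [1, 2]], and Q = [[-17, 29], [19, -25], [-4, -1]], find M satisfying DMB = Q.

M = [[3, -2], [2, 1], [-5, 3]]

Left-multiply by D⁻¹ and right-multiply by B⁻¹: M = D⁻¹QB⁻¹.
D has determinant -5; D⁻¹ = [[-3/5, -1/5, 3/5], [1/5, 2/5, -1/5], [7/5, 4/5, -2/5]].
B has determinant 7; B⁻¹ = [[2/7, 3/7], [-1/7, 2/7]].
D⁻¹Q = [[4, -13], [5, -4], [-7, 21]].
M = (D⁻¹Q)B⁻¹ = [[3, -2], [2, 1], [-5, 3]].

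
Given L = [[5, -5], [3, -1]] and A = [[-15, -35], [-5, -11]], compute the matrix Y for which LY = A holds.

Y = [[-1, -2], [2, 5]]

Since L multiplies Y on the left, Y = L⁻¹A.
det L = 10, so L⁻¹ = [[-1/10, 1/2], [-3/10, 1/2]].
Y = L⁻¹A = [[-1/10, 1/2], [-3/10, 1/2]] · [[-15, -35], [-5, -11]] = [[-1, -2], [2, 5]].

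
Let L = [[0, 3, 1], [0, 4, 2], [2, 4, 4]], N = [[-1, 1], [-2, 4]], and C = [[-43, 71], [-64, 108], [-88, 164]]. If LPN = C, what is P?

Left-multiply by L⁻¹ and right-multiply by N⁻¹: P = L⁻¹CN⁻¹.
det L = 4; the adjugate gives L⁻¹ = [[2, -2, 1/2], [1, -1/2, 0], [-2, 3/2, 0]].
det N = -2, so N⁻¹ = [[-2, 1/2], [-1, 1/2]].
L⁻¹C = [[-2, 8], [-11, 17], [-10, 20]].
P = (L⁻¹C)N⁻¹ = [[-4, 3], [5, 3], [0, 5]].

P = [[-4, 3], [5, 3], [0, 5]]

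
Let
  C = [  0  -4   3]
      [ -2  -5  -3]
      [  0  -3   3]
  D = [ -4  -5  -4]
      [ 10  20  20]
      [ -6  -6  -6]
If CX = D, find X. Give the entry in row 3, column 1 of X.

-4

Left-multiplying both sides by C⁻¹ gives X = C⁻¹D.
det C = -6, so C⁻¹ = [[4, -1/2, -9/2], [-1, 0, 1], [-1, 0, 4/3]].
X = C⁻¹D = [[4, -1/2, -9/2], [-1, 0, 1], [-1, 0, 4/3]] · [[-4, -5, -4], [10, 20, 20], [-6, -6, -6]] = [[6, -3, 1], [-2, -1, -2], [-4, -3, -4]].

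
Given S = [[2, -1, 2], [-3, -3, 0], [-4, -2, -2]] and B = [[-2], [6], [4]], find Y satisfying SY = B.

Y = [[-4], [2], [4]]

Since S multiplies Y on the left, Y = S⁻¹B.
S has determinant 6; S⁻¹ = [[1, -1, 1], [-1, 2/3, -1], [-1, 4/3, -3/2]].
Y = S⁻¹B = [[1, -1, 1], [-1, 2/3, -1], [-1, 4/3, -3/2]] · [[-2], [6], [4]] = [[-4], [2], [4]].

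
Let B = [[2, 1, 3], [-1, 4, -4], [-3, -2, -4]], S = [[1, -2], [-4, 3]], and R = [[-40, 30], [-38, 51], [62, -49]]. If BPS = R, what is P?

P = [[2, -5], [-4, 5], [0, 5]]

Left-multiply by B⁻¹ and right-multiply by S⁻¹: P = B⁻¹RS⁻¹.
det B = 2, so B⁻¹ = [[-12, -1, -8], [4, 1/2, 5/2], [7, 1/2, 9/2]].
S has determinant -5; S⁻¹ = [[-3/5, -2/5], [-4/5, -1/5]].
B⁻¹R = [[22, -19], [-24, 23], [-20, 15]].
P = (B⁻¹R)S⁻¹ = [[2, -5], [-4, 5], [0, 5]].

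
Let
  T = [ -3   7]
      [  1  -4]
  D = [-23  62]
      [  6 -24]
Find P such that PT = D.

P = [[6, -5], [0, 6]]

T is on the right of P, so right-multiply by T⁻¹: P = DT⁻¹.
det T = 5, so T⁻¹ = [[-4/5, -7/5], [-1/5, -3/5]].
P = DT⁻¹ = [[-23, 62], [6, -24]] · [[-4/5, -7/5], [-1/5, -3/5]] = [[6, -5], [0, 6]].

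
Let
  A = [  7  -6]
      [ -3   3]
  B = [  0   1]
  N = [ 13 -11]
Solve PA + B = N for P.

PA = N − B = [[13, -12]].
A is on the right of P, so right-multiply by A⁻¹: P = (N − B)A⁻¹.
det A = 3, so A⁻¹ = [[1, 2], [1, 7/3]].
P = (N − B)A⁻¹ = [[1, -2]].

P = [[1, -2]]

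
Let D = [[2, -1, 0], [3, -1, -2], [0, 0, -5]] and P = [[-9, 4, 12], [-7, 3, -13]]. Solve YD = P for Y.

Y = [[-3, -1, -2], [-2, -1, 3]]

Since D sits to the right of Y, Y = PD⁻¹.
det D = -5, so D⁻¹ = [[-1, 1, -2/5], [-3, 2, -4/5], [0, 0, -1/5]].
Y = PD⁻¹ = [[-9, 4, 12], [-7, 3, -13]] · [[-1, 1, -2/5], [-3, 2, -4/5], [0, 0, -1/5]] = [[-3, -1, -2], [-2, -1, 3]].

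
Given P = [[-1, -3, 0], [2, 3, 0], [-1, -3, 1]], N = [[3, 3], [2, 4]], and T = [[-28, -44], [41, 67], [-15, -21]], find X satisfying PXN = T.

X = [[1, 5], [1, 1], [1, 5]]

Left-multiply by P⁻¹ and right-multiply by N⁻¹: X = P⁻¹TN⁻¹.
det P = 3, so P⁻¹ = [[1, 1, 0], [-2/3, -1/3, 0], [-1, 0, 1]].
det N = 6, so N⁻¹ = [[2/3, -1/2], [-1/3, 1/2]].
P⁻¹T = [[13, 23], [5, 7], [13, 23]].
X = (P⁻¹T)N⁻¹ = [[1, 5], [1, 1], [1, 5]].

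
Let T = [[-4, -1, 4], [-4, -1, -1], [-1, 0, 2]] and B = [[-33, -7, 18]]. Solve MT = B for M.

Since T sits to the right of M, M = BT⁻¹.
det T = -5; the adjugate gives T⁻¹ = [[2/5, -2/5, -1], [-9/5, 4/5, 4], [1/5, -1/5, 0]].
M = BT⁻¹ = [[-33, -7, 18]] · [[2/5, -2/5, -1], [-9/5, 4/5, 4], [1/5, -1/5, 0]] = [[3, 4, 5]].

M = [[3, 4, 5]]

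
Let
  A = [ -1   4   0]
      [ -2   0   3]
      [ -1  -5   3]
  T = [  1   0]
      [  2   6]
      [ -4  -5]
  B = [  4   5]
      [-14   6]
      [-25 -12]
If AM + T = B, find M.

AM = B − T = [[3, 5], [-16, 0], [-21, -7]].
A is on the left of M, so left-multiply by A⁻¹: M = A⁻¹(B − T).
det A = -3; the adjugate gives A⁻¹ = [[-5, 4, -4], [-1, 1, -1], [-10/3, 3, -8/3]].
M = A⁻¹(B − T) = [[5, 3], [2, 2], [-2, 2]].

M = [[5, 3], [2, 2], [-2, 2]]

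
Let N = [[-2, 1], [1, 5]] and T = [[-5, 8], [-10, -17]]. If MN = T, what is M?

Right-multiplying both sides by N⁻¹ gives M = TN⁻¹.
det N = -11, so N⁻¹ = [[-5/11, 1/11], [1/11, 2/11]].
M = TN⁻¹ = [[-5, 8], [-10, -17]] · [[-5/11, 1/11], [1/11, 2/11]] = [[3, 1], [3, -4]].

M = [[3, 1], [3, -4]]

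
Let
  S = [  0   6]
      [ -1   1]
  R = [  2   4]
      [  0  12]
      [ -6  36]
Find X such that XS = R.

Since S sits to the right of X, X = RS⁻¹.
det S = 6, so S⁻¹ = [[1/6, -1], [1/6, 0]].
X = RS⁻¹ = [[2, 4], [0, 12], [-6, 36]] · [[1/6, -1], [1/6, 0]] = [[1, -2], [2, 0], [5, 6]].

X = [[1, -2], [2, 0], [5, 6]]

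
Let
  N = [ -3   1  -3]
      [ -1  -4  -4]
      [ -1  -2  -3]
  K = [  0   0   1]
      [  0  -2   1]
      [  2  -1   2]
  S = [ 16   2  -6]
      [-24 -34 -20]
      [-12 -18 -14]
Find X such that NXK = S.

X = [[3, 1, -4], [1, -5, 2], [3, -1, 2]]

Isolating X: multiply by N⁻¹ from the left and K⁻¹ from the right, so X = N⁻¹SK⁻¹.
N has determinant -5; N⁻¹ = [[-4/5, -9/5, 16/5], [-1/5, -6/5, 9/5], [2/5, 7/5, -13/5]].
K has determinant 4; K⁻¹ = [[-3/4, -1/4, 1/2], [1/2, -1/2, 0], [1, 0, 0]].
N⁻¹S = [[-8, 2, -4], [4, 8, 0], [4, 0, 6]].
X = (N⁻¹S)K⁻¹ = [[3, 1, -4], [1, -5, 2], [3, -1, 2]].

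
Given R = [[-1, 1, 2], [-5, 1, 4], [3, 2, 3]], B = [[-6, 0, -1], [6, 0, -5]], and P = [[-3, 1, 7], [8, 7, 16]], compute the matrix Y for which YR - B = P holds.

Y = [[-1, 2, 0], [-4, 1, 5]]

YR = P + B = [[-9, 1, 6], [14, 7, 11]].
Since R sits to the right of Y, Y = (P + B)R⁻¹.
R has determinant 6; R⁻¹ = [[-5/6, 1/6, 1/3], [9/2, -3/2, -1], [-13/6, 5/6, 2/3]].
Y = (P + B)R⁻¹ = [[-1, 2, 0], [-4, 1, 5]].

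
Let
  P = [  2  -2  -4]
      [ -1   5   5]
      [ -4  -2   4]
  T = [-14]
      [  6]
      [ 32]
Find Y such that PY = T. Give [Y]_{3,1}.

P is on the left of Y, so left-multiply by P⁻¹: Y = P⁻¹T.
det P = 4, so P⁻¹ = [[15/2, 4, 5/2], [-4, -2, -3/2], [11/2, 3, 2]].
Y = P⁻¹T = [[15/2, 4, 5/2], [-4, -2, -3/2], [11/2, 3, 2]] · [[-14], [6], [32]] = [[-1], [-4], [5]].

5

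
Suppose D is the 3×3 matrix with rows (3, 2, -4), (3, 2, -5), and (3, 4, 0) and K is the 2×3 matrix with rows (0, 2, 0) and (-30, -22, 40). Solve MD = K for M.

M = [[-5, 4, 1], [-5, -4, -1]]

Since D sits to the right of M, M = KD⁻¹.
det D = 6; the adjugate gives D⁻¹ = [[10/3, -8/3, -1/3], [-5/2, 2, 1/2], [1, -1, 0]].
M = KD⁻¹ = [[0, 2, 0], [-30, -22, 40]] · [[10/3, -8/3, -1/3], [-5/2, 2, 1/2], [1, -1, 0]] = [[-5, 4, 1], [-5, -4, -1]].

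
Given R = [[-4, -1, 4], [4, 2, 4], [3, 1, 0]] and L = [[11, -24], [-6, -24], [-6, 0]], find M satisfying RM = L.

Since R multiplies M on the left, M = R⁻¹L.
det R = -4, so R⁻¹ = [[1, -1, 3], [-3, 3, -8], [1/2, -1/4, 1]].
M = R⁻¹L = [[1, -1, 3], [-3, 3, -8], [1/2, -1/4, 1]] · [[11, -24], [-6, -24], [-6, 0]] = [[-1, 0], [-3, 0], [1, -6]].

M = [[-1, 0], [-3, 0], [1, -6]]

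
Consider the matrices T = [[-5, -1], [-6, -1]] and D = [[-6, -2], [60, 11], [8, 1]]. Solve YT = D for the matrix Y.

Y = [[6, -4], [-6, -5], [2, -3]]

T is on the right of Y, so right-multiply by T⁻¹: Y = DT⁻¹.
det T = -1; the adjugate gives T⁻¹ = [[1, -1], [-6, 5]].
Y = DT⁻¹ = [[-6, -2], [60, 11], [8, 1]] · [[1, -1], [-6, 5]] = [[6, -4], [-6, -5], [2, -3]].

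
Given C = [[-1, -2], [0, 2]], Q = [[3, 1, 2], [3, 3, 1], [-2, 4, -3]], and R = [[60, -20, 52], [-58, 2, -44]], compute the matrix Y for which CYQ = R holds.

Y = [[2, 0, 4], [-3, -4, 4]]

Left-multiply by C⁻¹ and right-multiply by Q⁻¹: Y = C⁻¹RQ⁻¹.
det C = -2, so C⁻¹ = [[-1, -1], [0, 1/2]].
Q has determinant 4; Q⁻¹ = [[-13/4, 11/4, -5/4], [7/4, -5/4, 3/4], [9/2, -7/2, 3/2]].
C⁻¹R = [[-2, 18, -8], [-29, 1, -22]].
Y = (C⁻¹R)Q⁻¹ = [[2, 0, 4], [-3, -4, 4]].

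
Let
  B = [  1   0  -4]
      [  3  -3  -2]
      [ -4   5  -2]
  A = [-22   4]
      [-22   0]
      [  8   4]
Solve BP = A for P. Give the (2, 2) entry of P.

Since B multiplies P on the left, P = B⁻¹A.
det B = 4, so B⁻¹ = [[4, -5, -3], [7/2, -9/2, -5/2], [3/4, -5/4, -3/4]].
P = B⁻¹A = [[4, -5, -3], [7/2, -9/2, -5/2], [3/4, -5/4, -3/4]] · [[-22, 4], [-22, 0], [8, 4]] = [[-2, 4], [2, 4], [5, 0]].

4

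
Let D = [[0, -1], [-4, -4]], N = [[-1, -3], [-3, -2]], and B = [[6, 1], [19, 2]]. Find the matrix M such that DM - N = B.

M = [[1, -2], [-5, 2]]

DM = B + N = [[5, -2], [16, 0]].
Left-multiplying both sides by D⁻¹ gives M = D⁻¹(B + N).
D has determinant -4; D⁻¹ = [[1, -1/4], [-1, 0]].
M = D⁻¹(B + N) = [[1, -2], [-5, 2]].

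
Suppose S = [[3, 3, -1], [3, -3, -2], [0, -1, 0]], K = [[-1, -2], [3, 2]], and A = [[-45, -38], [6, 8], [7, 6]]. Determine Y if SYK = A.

Y = [[2, -3], [1, -2], [3, -2]]

Y = S⁻¹AK⁻¹ (apply S⁻¹ on the left and K⁻¹ on the right).
S has determinant -3; S⁻¹ = [[2/3, -1/3, 3], [0, 0, -1], [1, -1, 6]].
K has determinant 4; K⁻¹ = [[1/2, 1/2], [-3/4, -1/4]].
S⁻¹A = [[-11, -10], [-7, -6], [-9, -10]].
Y = (S⁻¹A)K⁻¹ = [[2, -3], [1, -2], [3, -2]].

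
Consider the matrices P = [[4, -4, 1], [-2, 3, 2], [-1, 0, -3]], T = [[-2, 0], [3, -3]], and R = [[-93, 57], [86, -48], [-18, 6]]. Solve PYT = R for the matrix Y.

Y = [[0, -1], [-5, 4], [-2, 1]]

Y = P⁻¹RT⁻¹ (apply P⁻¹ on the left and T⁻¹ on the right).
det P = -1; the adjugate gives P⁻¹ = [[9, 12, 11], [8, 11, 10], [-3, -4, -4]].
det T = 6, so T⁻¹ = [[-1/2, 0], [-1/2, -1/3]].
P⁻¹R = [[-3, 3], [22, -12], [7, -3]].
Y = (P⁻¹R)T⁻¹ = [[0, -1], [-5, 4], [-2, 1]].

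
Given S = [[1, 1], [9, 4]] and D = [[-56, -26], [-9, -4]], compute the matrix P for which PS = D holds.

Right-multiplying both sides by S⁻¹ gives P = DS⁻¹.
S has determinant -5; S⁻¹ = [[-4/5, 1/5], [9/5, -1/5]].
P = DS⁻¹ = [[-56, -26], [-9, -4]] · [[-4/5, 1/5], [9/5, -1/5]] = [[-2, -6], [0, -1]].

P = [[-2, -6], [0, -1]]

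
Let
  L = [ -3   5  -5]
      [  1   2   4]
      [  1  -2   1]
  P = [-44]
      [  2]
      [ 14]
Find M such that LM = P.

M = [[-2], [-6], [4]]

L is on the left of M, so left-multiply by L⁻¹: M = L⁻¹P.
det L = 5, so L⁻¹ = [[2, 1, 6], [3/5, 2/5, 7/5], [-4/5, -1/5, -11/5]].
M = L⁻¹P = [[2, 1, 6], [3/5, 2/5, 7/5], [-4/5, -1/5, -11/5]] · [[-44], [2], [14]] = [[-2], [-6], [4]].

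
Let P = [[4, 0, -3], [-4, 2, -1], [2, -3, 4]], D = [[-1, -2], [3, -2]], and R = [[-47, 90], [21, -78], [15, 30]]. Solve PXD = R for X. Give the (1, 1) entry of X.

-4

Left-multiply by P⁻¹ and right-multiply by D⁻¹: X = P⁻¹RD⁻¹.
det P = -4, so P⁻¹ = [[-5/4, -9/4, -3/2], [-7/2, -11/2, -4], [-2, -3, -2]].
D has determinant 8; D⁻¹ = [[-1/4, 1/4], [-3/8, -1/8]].
P⁻¹R = [[-11, 18], [-11, -6], [1, -6]].
X = (P⁻¹R)D⁻¹ = [[-4, -5], [5, -2], [2, 1]].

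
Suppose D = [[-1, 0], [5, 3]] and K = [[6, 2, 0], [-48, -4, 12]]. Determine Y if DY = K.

Since D multiplies Y on the left, Y = D⁻¹K.
D has determinant -3; D⁻¹ = [[-1, 0], [5/3, 1/3]].
Y = D⁻¹K = [[-1, 0], [5/3, 1/3]] · [[6, 2, 0], [-48, -4, 12]] = [[-6, -2, 0], [-6, 2, 4]].

Y = [[-6, -2, 0], [-6, 2, 4]]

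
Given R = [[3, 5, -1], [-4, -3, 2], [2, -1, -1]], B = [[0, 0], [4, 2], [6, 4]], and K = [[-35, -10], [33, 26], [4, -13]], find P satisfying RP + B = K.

RP = K − B = [[-35, -10], [29, 24], [-2, -17]].
Left-multiplying both sides by R⁻¹ gives P = R⁻¹(K − B).
det R = 5; the adjugate gives R⁻¹ = [[1, 6/5, 7/5], [0, -1/5, -2/5], [2, 13/5, 11/5]].
P = R⁻¹(K − B) = [[-3, -5], [-5, 2], [1, 5]].

P = [[-3, -5], [-5, 2], [1, 5]]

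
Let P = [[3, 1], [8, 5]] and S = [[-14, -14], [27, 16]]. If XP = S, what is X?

X = [[6, -4], [1, 3]]

Right-multiplying both sides by P⁻¹ gives X = SP⁻¹.
P has determinant 7; P⁻¹ = [[5/7, -1/7], [-8/7, 3/7]].
X = SP⁻¹ = [[-14, -14], [27, 16]] · [[5/7, -1/7], [-8/7, 3/7]] = [[6, -4], [1, 3]].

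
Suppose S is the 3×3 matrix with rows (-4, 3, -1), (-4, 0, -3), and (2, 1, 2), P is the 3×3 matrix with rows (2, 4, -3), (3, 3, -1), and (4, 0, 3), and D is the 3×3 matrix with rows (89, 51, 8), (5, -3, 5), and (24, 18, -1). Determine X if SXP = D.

X = [[-3, 2, -2], [3, 0, 4], [0, 3, 0]]

X = S⁻¹DP⁻¹ (apply S⁻¹ on the left and P⁻¹ on the right).
det S = -2, so S⁻¹ = [[-3/2, 7/2, 9/2], [-1, 3, 4], [2, -5, -6]].
det P = 2; the adjugate gives P⁻¹ = [[9/2, -6, 5/2], [-13/2, 9, -7/2], [-6, 8, -3]].
S⁻¹D = [[-8, -6, 1], [22, 12, 3], [9, 9, -3]].
X = (S⁻¹D)P⁻¹ = [[-3, 2, -2], [3, 0, 4], [0, 3, 0]].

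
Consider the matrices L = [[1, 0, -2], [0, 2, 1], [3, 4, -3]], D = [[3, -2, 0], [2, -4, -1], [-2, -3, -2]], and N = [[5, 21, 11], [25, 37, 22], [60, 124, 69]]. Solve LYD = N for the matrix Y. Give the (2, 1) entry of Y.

Isolating Y: multiply by L⁻¹ from the left and D⁻¹ from the right, so Y = L⁻¹ND⁻¹.
det L = 2, so L⁻¹ = [[-5, -4, 2], [3/2, 3/2, -1/2], [-3, -2, 1]].
det D = 3, so D⁻¹ = [[5/3, -4/3, 2/3], [2, -2, 1], [-14/3, 13/3, -8/3]].
L⁻¹N = [[-5, -5, -5], [15, 25, 15], [-5, -13, -8]].
Y = (L⁻¹N)D⁻¹ = [[5, -5, 5], [5, -5, -5], [3, -2, 5]].

5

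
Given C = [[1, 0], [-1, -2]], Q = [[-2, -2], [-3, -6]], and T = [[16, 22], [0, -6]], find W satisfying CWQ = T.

W = C⁻¹TQ⁻¹ (apply C⁻¹ on the left and Q⁻¹ on the right).
det C = -2; the adjugate gives C⁻¹ = [[1, 0], [-1/2, -1/2]].
det Q = 6; the adjugate gives Q⁻¹ = [[-1, 1/3], [1/2, -1/3]].
C⁻¹T = [[16, 22], [-8, -8]].
W = (C⁻¹T)Q⁻¹ = [[-5, -2], [4, 0]].

W = [[-5, -2], [4, 0]]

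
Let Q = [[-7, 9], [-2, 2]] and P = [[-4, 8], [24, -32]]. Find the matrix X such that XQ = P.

X = [[2, -5], [-4, 2]]

Since Q sits to the right of X, X = PQ⁻¹.
det Q = 4; the adjugate gives Q⁻¹ = [[1/2, -9/4], [1/2, -7/4]].
X = PQ⁻¹ = [[-4, 8], [24, -32]] · [[1/2, -9/4], [1/2, -7/4]] = [[2, -5], [-4, 2]].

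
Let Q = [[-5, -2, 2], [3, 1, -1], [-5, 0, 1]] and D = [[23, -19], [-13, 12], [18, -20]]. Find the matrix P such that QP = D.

P = [[-3, 5], [-1, 2], [3, 5]]

Left-multiplying both sides by Q⁻¹ gives P = Q⁻¹D.
det Q = 1; the adjugate gives Q⁻¹ = [[1, 2, 0], [2, 5, 1], [5, 10, 1]].
P = Q⁻¹D = [[1, 2, 0], [2, 5, 1], [5, 10, 1]] · [[23, -19], [-13, 12], [18, -20]] = [[-3, 5], [-1, 2], [3, 5]].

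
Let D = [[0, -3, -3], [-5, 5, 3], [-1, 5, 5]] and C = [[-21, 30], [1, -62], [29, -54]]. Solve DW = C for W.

Since D multiplies W on the left, W = D⁻¹C.
det D = -6; the adjugate gives D⁻¹ = [[-5/3, 0, -1], [-11/3, 1/2, -5/2], [10/3, -1/2, 5/2]].
W = D⁻¹C = [[-5/3, 0, -1], [-11/3, 1/2, -5/2], [10/3, -1/2, 5/2]] · [[-21, 30], [1, -62], [29, -54]] = [[6, 4], [5, -6], [2, -4]].

W = [[6, 4], [5, -6], [2, -4]]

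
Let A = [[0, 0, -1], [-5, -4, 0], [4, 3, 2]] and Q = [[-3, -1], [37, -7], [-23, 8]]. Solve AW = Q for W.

W = [[-5, 3], [-3, -2], [3, 1]]

Since A multiplies W on the left, W = A⁻¹Q.
det A = -1; the adjugate gives A⁻¹ = [[8, 3, 4], [-10, -4, -5], [-1, 0, 0]].
W = A⁻¹Q = [[8, 3, 4], [-10, -4, -5], [-1, 0, 0]] · [[-3, -1], [37, -7], [-23, 8]] = [[-5, 3], [-3, -2], [3, 1]].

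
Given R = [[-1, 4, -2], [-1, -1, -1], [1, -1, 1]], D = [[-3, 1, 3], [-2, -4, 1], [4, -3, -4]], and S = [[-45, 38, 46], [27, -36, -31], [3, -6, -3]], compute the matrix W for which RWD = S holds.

Isolating W: multiply by R⁻¹ from the left and D⁻¹ from the right, so W = R⁻¹SD⁻¹.
det R = -2, so R⁻¹ = [[1, 1, 3], [0, -1/2, -1/2], [-1, -3/2, -5/2]].
D has determinant 5; D⁻¹ = [[19/5, -1, 13/5], [-4/5, 0, -3/5], [22/5, -1, 14/5]].
R⁻¹S = [[-9, -16, 6], [-15, 21, 17], [-3, 31, 8]].
W = (R⁻¹S)D⁻¹ = [[5, 3, 3], [1, -2, -4], [-1, -5, -4]].

W = [[5, 3, 3], [1, -2, -4], [-1, -5, -4]]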